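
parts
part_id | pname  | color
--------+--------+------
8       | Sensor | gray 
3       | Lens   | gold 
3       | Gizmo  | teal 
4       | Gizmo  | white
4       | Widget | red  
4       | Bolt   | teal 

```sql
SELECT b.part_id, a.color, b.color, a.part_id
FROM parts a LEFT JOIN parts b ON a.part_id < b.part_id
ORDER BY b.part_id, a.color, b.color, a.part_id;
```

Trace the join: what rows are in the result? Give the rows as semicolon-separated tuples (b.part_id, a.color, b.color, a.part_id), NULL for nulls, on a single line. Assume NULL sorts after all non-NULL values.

(4, gold, red, 3); (4, gold, teal, 3); (4, gold, white, 3); (4, teal, red, 3); (4, teal, teal, 3); (4, teal, white, 3); (8, gold, gray, 3); (8, red, gray, 4); (8, teal, gray, 3); (8, teal, gray, 4); (8, white, gray, 4); (NULL, gray, NULL, 8)

LEFT JOIN keeps every row from `parts a`; unmatched rows get NULL for `parts b`'s columns.
Matching on a.part_id < b.part_id.
Matched pairs: 11; unmatched a rows kept: 1.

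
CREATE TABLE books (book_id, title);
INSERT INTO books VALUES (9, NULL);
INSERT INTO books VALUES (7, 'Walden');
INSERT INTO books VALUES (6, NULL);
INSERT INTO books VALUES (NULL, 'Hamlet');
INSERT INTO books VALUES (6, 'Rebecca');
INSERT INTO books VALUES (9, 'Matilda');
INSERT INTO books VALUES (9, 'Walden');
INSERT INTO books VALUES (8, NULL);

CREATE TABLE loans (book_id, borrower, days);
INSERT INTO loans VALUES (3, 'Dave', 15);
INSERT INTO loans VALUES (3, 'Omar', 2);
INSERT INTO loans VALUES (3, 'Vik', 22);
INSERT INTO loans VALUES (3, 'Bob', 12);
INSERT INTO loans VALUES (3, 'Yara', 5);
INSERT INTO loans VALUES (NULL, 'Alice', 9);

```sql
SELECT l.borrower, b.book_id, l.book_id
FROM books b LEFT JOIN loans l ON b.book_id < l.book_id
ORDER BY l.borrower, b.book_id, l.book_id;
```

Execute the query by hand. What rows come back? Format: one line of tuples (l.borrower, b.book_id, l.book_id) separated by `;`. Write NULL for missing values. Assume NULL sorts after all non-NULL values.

LEFT JOIN keeps every row from `books`; unmatched rows get NULL for `loans`'s columns.
Matching on b.book_id < l.book_id. A NULL in a compared column never satisfies the condition.
- b (book_id=9) has no partner → padded with NULL.
- b (book_id=7) has no partner → padded with NULL.
- b (book_id=6) has no partner → padded with NULL.
- b (book_id=NULL) has no partner → padded with NULL.
- b (book_id=6) has no partner → padded with NULL.
- b (book_id=9) has no partner → padded with NULL.
- b (book_id=9) has no partner → padded with NULL.
- b (book_id=8) has no partner → padded with NULL.
After projecting and ordering:
l.borrower | b.book_id | l.book_id
NULL | 6 | NULL
NULL | 6 | NULL
NULL | 7 | NULL
NULL | 8 | NULL
NULL | 9 | NULL
NULL | 9 | NULL
NULL | 9 | NULL
NULL | NULL | NULL

(NULL, 6, NULL); (NULL, 6, NULL); (NULL, 7, NULL); (NULL, 8, NULL); (NULL, 9, NULL); (NULL, 9, NULL); (NULL, 9, NULL); (NULL, NULL, NULL)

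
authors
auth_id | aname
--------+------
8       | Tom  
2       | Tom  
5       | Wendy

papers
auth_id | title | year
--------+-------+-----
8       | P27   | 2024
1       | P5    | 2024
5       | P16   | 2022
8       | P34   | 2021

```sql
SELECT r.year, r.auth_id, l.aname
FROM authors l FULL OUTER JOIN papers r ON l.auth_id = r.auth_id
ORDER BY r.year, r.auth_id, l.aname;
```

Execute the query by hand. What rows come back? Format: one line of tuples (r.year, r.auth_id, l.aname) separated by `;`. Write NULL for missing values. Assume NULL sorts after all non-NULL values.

(2021, 8, Tom); (2022, 5, Wendy); (2024, 1, NULL); (2024, 8, Tom); (NULL, NULL, Tom)

FULL OUTER JOIN keeps every row from both sides; unmatched rows get NULL for the other side's columns.
Matching on l.auth_id = r.auth_id.
- l[0] auth_id=8 → 2 match(es) in r → 2 row(s).
- l[1] auth_id=2 → no match; kept with NULLs on the r side.
- l[2] auth_id=5 → 1 match(es) in r → 1 row(s).
- plus 1 unmatched r row(s), each kept with NULL l columns.
After projecting and ordering:
r.year | r.auth_id | l.aname
2021 | 8 | Tom
2022 | 5 | Wendy
2024 | 1 | NULL
2024 | 8 | Tom
NULL | NULL | Tom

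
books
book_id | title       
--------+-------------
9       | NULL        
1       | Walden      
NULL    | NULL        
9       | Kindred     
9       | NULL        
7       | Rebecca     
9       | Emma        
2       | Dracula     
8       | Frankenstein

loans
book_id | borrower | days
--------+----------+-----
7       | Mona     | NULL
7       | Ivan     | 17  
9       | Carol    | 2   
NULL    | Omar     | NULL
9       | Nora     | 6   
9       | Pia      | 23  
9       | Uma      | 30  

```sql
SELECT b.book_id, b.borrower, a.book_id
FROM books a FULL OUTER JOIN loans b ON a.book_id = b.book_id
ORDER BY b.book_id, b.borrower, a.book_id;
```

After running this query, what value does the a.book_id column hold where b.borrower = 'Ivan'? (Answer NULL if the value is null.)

7

FULL OUTER JOIN keeps every row from both sides; unmatched rows get NULL for the other side's columns.
Matching on a.book_id = b.book_id. A NULL in a compared column never satisfies the condition.
Matched pairs: 18; unmatched a rows kept: 4; unmatched b rows kept: 1.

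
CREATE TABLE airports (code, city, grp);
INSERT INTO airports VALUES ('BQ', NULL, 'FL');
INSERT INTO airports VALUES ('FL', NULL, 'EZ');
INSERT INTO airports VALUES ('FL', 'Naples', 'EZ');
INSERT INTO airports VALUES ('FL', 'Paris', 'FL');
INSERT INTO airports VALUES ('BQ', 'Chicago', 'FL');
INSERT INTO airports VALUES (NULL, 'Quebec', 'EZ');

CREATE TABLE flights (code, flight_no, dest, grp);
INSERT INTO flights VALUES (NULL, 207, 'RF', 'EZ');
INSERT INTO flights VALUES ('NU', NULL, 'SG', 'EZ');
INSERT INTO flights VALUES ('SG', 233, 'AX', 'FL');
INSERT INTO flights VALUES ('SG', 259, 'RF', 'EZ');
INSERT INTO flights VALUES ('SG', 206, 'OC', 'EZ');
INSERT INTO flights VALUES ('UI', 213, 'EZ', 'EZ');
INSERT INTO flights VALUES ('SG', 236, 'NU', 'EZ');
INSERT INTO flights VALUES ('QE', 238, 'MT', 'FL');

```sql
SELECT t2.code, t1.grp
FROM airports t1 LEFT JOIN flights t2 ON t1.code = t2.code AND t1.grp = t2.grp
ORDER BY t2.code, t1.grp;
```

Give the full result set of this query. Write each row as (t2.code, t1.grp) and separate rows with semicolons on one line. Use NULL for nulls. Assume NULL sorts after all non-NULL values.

(NULL, EZ); (NULL, EZ); (NULL, EZ); (NULL, FL); (NULL, FL); (NULL, FL)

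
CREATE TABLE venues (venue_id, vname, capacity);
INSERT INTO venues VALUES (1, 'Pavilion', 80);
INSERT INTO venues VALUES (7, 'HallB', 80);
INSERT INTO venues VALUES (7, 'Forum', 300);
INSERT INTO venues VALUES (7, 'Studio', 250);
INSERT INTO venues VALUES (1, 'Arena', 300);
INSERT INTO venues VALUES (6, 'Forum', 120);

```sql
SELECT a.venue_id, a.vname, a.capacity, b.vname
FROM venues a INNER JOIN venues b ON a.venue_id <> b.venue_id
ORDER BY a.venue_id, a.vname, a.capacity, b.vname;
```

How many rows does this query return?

INNER JOIN keeps only pairs where the ON condition holds.
Matching on a.venue_id <> b.venue_id.
- a row (venue_id=1): matches 4 b row(s) → 4 output row(s).
- a row (venue_id=7): matches 3 b row(s) → 3 output row(s).
- a row (venue_id=7): matches 3 b row(s) → 3 output row(s).
- a row (venue_id=7): matches 3 b row(s) → 3 output row(s).
- a row (venue_id=1): matches 4 b row(s) → 4 output row(s).
- a row (venue_id=6): matches 5 b row(s) → 5 output row(s).
Total: 22 rows.

22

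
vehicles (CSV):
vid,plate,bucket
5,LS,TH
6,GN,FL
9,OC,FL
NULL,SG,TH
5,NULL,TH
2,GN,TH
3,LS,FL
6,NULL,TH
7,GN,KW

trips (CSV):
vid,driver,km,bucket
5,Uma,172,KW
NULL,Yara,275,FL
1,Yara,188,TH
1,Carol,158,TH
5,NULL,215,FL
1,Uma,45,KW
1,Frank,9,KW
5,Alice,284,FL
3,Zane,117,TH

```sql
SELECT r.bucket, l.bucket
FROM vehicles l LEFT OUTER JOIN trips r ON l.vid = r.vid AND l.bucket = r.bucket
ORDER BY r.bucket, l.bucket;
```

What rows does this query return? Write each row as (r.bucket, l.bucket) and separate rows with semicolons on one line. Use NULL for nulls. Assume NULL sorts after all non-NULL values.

(NULL, FL); (NULL, FL); (NULL, FL); (NULL, KW); (NULL, TH); (NULL, TH); (NULL, TH); (NULL, TH); (NULL, TH)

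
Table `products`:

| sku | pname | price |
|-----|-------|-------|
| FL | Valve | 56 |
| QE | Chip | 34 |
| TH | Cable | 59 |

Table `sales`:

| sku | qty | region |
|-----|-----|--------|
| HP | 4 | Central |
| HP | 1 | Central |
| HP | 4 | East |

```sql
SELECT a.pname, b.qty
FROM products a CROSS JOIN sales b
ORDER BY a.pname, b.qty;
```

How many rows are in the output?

9

CROSS JOIN pairs every row of `products` with every row of `sales`: 3 × 3 = 9 rows.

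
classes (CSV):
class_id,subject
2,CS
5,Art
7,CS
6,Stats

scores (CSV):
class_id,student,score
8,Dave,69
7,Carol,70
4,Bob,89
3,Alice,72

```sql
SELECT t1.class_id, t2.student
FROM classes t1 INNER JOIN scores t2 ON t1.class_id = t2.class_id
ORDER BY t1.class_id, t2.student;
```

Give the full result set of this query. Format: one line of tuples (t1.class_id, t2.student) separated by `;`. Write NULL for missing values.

(7, Carol)

INNER JOIN keeps only pairs where the ON condition holds.
Matching on t1.class_id = t2.class_id.
Matched pairs: 1.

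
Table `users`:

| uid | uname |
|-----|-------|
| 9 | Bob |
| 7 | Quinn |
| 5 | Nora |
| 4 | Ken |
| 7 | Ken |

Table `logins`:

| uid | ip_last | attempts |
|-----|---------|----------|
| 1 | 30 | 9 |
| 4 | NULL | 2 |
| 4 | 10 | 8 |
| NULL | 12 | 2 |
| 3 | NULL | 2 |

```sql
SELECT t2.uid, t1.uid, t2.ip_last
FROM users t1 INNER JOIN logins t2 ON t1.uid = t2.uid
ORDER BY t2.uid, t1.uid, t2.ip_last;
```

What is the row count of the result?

2

INNER JOIN keeps only pairs where the ON condition holds.
Matching on t1.uid = t2.uid. A NULL in a compared column never satisfies the condition.
- uid=9: no matching t2 row, dropped.
- uid=7: no matching t2 row, dropped.
- uid=5: no matching t2 row, dropped.
- uid=4: 2 matching t2 row(s), so 2 row(s) emitted.
- uid=7: no matching t2 row, dropped.
Total: 2 rows.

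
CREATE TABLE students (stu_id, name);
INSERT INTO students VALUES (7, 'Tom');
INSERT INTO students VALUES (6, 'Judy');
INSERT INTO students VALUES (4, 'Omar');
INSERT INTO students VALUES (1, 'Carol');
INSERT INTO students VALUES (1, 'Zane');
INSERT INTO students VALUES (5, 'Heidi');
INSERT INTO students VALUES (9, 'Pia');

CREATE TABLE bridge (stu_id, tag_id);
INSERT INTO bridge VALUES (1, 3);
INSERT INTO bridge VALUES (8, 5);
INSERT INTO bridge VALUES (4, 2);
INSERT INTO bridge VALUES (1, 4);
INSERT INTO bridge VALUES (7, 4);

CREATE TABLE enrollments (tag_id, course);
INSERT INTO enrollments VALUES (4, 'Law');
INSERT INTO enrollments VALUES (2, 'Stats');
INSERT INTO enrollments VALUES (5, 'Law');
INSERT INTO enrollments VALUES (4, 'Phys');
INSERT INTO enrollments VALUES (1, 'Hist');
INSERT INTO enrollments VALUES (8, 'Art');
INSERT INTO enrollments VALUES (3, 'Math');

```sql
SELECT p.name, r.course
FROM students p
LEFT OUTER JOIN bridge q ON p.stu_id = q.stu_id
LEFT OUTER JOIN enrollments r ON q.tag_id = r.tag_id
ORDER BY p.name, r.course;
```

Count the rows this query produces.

12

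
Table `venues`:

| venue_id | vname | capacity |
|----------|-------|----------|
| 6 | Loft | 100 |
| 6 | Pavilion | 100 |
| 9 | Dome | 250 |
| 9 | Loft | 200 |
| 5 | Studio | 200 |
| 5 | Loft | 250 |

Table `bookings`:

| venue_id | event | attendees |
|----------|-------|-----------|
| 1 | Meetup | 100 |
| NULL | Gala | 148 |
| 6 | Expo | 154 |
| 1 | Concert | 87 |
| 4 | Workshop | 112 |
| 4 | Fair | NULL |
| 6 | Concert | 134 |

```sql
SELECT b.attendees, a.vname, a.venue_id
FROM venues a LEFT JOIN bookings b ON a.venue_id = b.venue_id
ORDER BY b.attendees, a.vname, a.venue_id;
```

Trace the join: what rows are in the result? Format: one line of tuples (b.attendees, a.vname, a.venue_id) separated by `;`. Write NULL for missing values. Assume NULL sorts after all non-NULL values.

(134, Loft, 6); (134, Pavilion, 6); (154, Loft, 6); (154, Pavilion, 6); (NULL, Dome, 9); (NULL, Loft, 5); (NULL, Loft, 9); (NULL, Studio, 5)

LEFT JOIN keeps every row from `venues`; unmatched rows get NULL for `bookings`'s columns.
Matching on a.venue_id = b.venue_id. A NULL in a compared column never satisfies the condition.
Matched pairs: 4; unmatched a rows kept: 4.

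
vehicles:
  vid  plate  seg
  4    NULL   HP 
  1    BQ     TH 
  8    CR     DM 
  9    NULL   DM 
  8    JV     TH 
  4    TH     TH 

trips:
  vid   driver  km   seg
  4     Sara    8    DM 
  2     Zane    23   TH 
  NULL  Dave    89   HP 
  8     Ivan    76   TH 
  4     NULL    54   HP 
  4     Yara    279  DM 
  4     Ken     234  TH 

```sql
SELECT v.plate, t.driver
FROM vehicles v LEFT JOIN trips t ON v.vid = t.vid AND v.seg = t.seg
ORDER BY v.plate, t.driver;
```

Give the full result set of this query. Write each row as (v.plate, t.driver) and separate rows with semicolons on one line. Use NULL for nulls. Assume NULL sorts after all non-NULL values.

LEFT JOIN keeps every row from `vehicles`; unmatched rows get NULL for `trips`'s columns.
Matching on v.vid = t.vid AND v.seg = t.seg. A NULL in a compared column never satisfies the condition.
- vid=4, seg=HP: 1 matching t row(s), so 1 row(s) emitted.
- vid=1, seg=TH: no t row matches, row kept with t columns NULL.
- vid=8, seg=DM: no t row matches, row kept with t columns NULL.
- vid=9, seg=DM: no t row matches, row kept with t columns NULL.
- vid=8, seg=TH: 1 matching t row(s), so 1 row(s) emitted.
- vid=4, seg=TH: 1 matching t row(s), so 1 row(s) emitted.
After projecting and ordering:
v.plate | t.driver
BQ | NULL
CR | NULL
JV | Ivan
TH | Ken
NULL | NULL
NULL | NULL

(BQ, NULL); (CR, NULL); (JV, Ivan); (TH, Ken); (NULL, NULL); (NULL, NULL)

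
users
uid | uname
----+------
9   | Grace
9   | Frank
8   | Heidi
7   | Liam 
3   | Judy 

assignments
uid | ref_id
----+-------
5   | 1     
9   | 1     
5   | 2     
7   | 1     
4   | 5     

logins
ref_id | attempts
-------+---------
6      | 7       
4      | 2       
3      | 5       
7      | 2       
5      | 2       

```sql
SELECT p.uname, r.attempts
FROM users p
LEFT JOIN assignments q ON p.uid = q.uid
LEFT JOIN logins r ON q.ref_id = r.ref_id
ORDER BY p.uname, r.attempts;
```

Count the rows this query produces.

5

Joins associate left-to-right: users LEFT JOIN assignments on uid gives 5 intermediate row(s).
Then LEFT JOIN `logins r` on ref_id: each of those 5 rows is kept; rows whose q.ref_id has no match in r get NULL for r's columns.
Result: 5 row(s).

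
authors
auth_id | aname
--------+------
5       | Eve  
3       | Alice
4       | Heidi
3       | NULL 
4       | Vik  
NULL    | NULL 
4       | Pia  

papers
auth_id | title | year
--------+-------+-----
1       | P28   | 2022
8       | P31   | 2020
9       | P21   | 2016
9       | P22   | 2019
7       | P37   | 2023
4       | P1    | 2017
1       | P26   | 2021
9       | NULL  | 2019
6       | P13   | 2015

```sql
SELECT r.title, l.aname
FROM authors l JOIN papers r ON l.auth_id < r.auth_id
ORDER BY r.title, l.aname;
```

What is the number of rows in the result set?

INNER JOIN keeps only pairs where the ON condition holds.
Matching on l.auth_id < r.auth_id. A NULL in a compared column never satisfies the condition.
- l row (auth_id=5): matches 6 r row(s) → 6 output row(s).
- l row (auth_id=3): matches 7 r row(s) → 7 output row(s).
- l row (auth_id=4): matches 6 r row(s) → 6 output row(s).
- l row (auth_id=3): matches 7 r row(s) → 7 output row(s).
- l row (auth_id=4): matches 6 r row(s) → 6 output row(s).
- l row (auth_id=NULL): no match → dropped.
- l row (auth_id=4): matches 6 r row(s) → 6 output row(s).
Total: 38 rows.

38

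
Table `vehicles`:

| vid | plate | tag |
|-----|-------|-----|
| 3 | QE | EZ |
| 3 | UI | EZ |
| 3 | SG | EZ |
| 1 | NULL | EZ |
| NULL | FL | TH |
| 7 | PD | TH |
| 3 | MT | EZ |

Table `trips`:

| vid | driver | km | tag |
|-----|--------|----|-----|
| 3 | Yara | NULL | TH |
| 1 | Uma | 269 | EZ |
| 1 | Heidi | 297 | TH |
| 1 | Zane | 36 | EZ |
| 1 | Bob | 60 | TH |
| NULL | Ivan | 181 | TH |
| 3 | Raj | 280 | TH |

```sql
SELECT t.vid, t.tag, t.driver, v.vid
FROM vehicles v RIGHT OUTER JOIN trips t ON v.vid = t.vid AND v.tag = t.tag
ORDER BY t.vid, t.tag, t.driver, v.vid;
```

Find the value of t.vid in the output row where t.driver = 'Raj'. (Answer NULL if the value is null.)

RIGHT JOIN keeps every row from `trips`; unmatched rows get NULL for `vehicles`'s columns.
Matching on v.vid = t.vid AND v.tag = t.tag. A NULL in a compared column never satisfies the condition.
- vid=3, tag=EZ: no matching t row.
- vid=3, tag=EZ: no matching t row.
- vid=3, tag=EZ: no matching t row.
- vid=1, tag=EZ: 2 matching t row(s), so 2 row(s) emitted.
- vid=NULL, tag=TH: no matching t row.
- vid=7, tag=TH: no matching t row.
- vid=3, tag=EZ: no matching t row.
- plus 5 unmatched t row(s), each kept with NULL v columns.

3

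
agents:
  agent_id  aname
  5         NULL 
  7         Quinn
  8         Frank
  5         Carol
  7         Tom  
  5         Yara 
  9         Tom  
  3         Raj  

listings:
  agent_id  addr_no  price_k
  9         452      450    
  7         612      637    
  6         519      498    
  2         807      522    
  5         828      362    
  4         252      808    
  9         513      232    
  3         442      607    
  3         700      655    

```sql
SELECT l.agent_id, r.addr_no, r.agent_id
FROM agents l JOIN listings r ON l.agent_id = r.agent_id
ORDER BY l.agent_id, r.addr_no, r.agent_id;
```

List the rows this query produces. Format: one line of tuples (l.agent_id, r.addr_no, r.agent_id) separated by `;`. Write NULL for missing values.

INNER JOIN keeps only pairs where the ON condition holds.
Matching on l.agent_id = r.agent_id.
Matched pairs: 9.

(3, 442, 3); (3, 700, 3); (5, 828, 5); (5, 828, 5); (5, 828, 5); (7, 612, 7); (7, 612, 7); (9, 452, 9); (9, 513, 9)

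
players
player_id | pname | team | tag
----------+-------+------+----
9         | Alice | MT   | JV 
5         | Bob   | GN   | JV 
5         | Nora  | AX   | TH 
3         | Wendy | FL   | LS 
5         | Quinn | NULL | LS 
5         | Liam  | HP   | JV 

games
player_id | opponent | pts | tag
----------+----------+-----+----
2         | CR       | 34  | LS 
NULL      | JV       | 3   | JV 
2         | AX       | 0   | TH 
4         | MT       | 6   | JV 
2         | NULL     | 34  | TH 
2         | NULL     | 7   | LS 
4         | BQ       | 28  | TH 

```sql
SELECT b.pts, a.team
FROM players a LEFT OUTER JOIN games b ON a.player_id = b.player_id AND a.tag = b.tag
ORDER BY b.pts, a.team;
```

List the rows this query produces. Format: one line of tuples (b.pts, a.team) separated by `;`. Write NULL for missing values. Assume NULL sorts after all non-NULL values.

LEFT JOIN keeps every row from `players`; unmatched rows get NULL for `games`'s columns.
Matching on a.player_id = b.player_id AND a.tag = b.tag. A NULL in a compared column never satisfies the condition.
Matched pairs: 0; unmatched a rows kept: 6.

(NULL, AX); (NULL, FL); (NULL, GN); (NULL, HP); (NULL, MT); (NULL, NULL)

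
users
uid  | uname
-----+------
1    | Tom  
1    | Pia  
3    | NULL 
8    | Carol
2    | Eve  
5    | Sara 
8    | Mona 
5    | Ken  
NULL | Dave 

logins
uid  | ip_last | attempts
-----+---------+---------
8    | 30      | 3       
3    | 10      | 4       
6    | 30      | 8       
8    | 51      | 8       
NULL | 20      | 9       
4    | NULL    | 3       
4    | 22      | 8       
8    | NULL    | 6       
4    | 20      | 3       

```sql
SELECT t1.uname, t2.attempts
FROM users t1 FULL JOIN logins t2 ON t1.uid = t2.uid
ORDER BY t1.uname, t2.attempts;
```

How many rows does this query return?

18

FULL OUTER JOIN keeps every row from both sides; unmatched rows get NULL for the other side's columns.
Matching on t1.uid = t2.uid. A NULL in a compared column never satisfies the condition.
- uid=1: no t2 row matches, row kept with t2 columns NULL.
- uid=1: no t2 row matches, row kept with t2 columns NULL.
- uid=3: 1 matching t2 row(s), so 1 row(s) emitted.
- uid=8: 3 matching t2 row(s), so 3 row(s) emitted.
- uid=2: no t2 row matches, row kept with t2 columns NULL.
- uid=5: no t2 row matches, row kept with t2 columns NULL.
- uid=8: 3 matching t2 row(s), so 3 row(s) emitted.
- uid=5: no t2 row matches, row kept with t2 columns NULL.
- uid=NULL: no t2 row matches, row kept with t2 columns NULL.
- 5 t2 row(s) had no t1 match → kept, t1 columns NULL.
Total: 7 matched + 11 padded = 18 rows.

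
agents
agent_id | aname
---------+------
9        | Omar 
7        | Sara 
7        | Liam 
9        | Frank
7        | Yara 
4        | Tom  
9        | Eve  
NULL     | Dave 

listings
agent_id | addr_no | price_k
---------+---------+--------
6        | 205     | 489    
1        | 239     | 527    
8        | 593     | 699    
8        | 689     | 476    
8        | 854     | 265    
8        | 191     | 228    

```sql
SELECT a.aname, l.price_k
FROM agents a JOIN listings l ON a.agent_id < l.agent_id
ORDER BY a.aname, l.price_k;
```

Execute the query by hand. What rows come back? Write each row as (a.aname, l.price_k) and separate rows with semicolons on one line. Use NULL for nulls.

INNER JOIN keeps only pairs where the ON condition holds.
Matching on a.agent_id < l.agent_id. A NULL in a compared column never satisfies the condition.
Matched pairs: 17.

(Liam, 228); (Liam, 265); (Liam, 476); (Liam, 699); (Sara, 228); (Sara, 265); (Sara, 476); (Sara, 699); (Tom, 228); (Tom, 265); (Tom, 476); (Tom, 489); (Tom, 699); (Yara, 228); (Yara, 265); (Yara, 476); (Yara, 699)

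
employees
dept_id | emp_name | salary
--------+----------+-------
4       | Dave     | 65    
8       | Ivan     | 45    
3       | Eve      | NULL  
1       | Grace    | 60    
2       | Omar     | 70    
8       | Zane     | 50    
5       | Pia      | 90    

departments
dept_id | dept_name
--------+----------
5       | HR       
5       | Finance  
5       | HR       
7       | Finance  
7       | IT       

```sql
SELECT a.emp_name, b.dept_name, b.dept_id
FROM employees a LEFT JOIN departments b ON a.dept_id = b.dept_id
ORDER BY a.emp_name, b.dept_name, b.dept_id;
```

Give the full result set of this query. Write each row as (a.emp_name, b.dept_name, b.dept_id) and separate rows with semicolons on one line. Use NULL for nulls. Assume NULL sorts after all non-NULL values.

(Dave, NULL, NULL); (Eve, NULL, NULL); (Grace, NULL, NULL); (Ivan, NULL, NULL); (Omar, NULL, NULL); (Pia, Finance, 5); (Pia, HR, 5); (Pia, HR, 5); (Zane, NULL, NULL)

LEFT JOIN keeps every row from `employees`; unmatched rows get NULL for `departments`'s columns.
Matching on a.dept_id = b.dept_id.
- a row (dept_id=4): no match → kept, b columns NULL.
- a row (dept_id=8): no match → kept, b columns NULL.
- a row (dept_id=3): no match → kept, b columns NULL.
- a row (dept_id=1): no match → kept, b columns NULL.
- a row (dept_id=2): no match → kept, b columns NULL.
- a row (dept_id=8): no match → kept, b columns NULL.
- a row (dept_id=5): matches 3 b row(s) → 3 output row(s).
After projecting and ordering:
a.emp_name | b.dept_name | b.dept_id
Dave | NULL | NULL
Eve | NULL | NULL
Grace | NULL | NULL
Ivan | NULL | NULL
Omar | NULL | NULL
Pia | Finance | 5
Pia | HR | 5
Pia | HR | 5
Zane | NULL | NULL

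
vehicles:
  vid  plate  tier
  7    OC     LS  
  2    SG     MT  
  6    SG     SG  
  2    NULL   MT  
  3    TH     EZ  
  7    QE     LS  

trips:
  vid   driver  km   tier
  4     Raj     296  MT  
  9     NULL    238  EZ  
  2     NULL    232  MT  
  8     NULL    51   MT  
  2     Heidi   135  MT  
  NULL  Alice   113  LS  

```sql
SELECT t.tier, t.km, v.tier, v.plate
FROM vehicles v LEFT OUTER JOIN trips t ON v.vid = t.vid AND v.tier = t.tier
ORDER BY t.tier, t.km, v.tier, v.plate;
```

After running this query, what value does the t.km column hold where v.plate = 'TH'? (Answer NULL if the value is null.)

NULL

LEFT JOIN keeps every row from `vehicles`; unmatched rows get NULL for `trips`'s columns.
Matching on v.vid = t.vid AND v.tier = t.tier. A NULL in a compared column never satisfies the condition.
- v[0] vid=7, tier=LS → no match; kept with NULLs on the t side.
- v[1] vid=2, tier=MT → 2 match(es) in t → 2 row(s).
- v[2] vid=6, tier=SG → no match; kept with NULLs on the t side.
- v[3] vid=2, tier=MT → 2 match(es) in t → 2 row(s).
- v[4] vid=3, tier=EZ → no match; kept with NULLs on the t side.
- v[5] vid=7, tier=LS → no match; kept with NULLs on the t side.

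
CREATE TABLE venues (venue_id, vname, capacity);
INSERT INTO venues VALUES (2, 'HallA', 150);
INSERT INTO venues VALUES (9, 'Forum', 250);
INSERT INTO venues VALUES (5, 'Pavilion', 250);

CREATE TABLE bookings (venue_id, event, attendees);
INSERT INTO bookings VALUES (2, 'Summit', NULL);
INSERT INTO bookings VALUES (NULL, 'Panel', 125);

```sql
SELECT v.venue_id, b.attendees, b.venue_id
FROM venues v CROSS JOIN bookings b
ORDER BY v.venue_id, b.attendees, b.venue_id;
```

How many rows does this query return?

CROSS JOIN pairs every row of `venues` with every row of `bookings`: 3 × 2 = 6 rows.

6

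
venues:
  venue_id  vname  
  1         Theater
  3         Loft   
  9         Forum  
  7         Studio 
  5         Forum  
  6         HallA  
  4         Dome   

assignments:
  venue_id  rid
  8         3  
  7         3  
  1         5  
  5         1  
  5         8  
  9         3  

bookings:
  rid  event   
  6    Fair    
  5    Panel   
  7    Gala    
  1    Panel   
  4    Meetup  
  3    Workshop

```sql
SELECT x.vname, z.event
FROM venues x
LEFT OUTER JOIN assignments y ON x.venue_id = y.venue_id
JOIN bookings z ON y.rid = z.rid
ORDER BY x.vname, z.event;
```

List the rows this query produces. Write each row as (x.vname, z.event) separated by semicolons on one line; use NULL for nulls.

(Forum, Panel); (Forum, Workshop); (Studio, Workshop); (Theater, Panel)

Evaluate left to right. First `venues x LEFT JOIN assignments y` on venue_id: 8 row(s).
Then INNER JOIN `bookings z` on rid: keep only rows whose y.rid appears in z.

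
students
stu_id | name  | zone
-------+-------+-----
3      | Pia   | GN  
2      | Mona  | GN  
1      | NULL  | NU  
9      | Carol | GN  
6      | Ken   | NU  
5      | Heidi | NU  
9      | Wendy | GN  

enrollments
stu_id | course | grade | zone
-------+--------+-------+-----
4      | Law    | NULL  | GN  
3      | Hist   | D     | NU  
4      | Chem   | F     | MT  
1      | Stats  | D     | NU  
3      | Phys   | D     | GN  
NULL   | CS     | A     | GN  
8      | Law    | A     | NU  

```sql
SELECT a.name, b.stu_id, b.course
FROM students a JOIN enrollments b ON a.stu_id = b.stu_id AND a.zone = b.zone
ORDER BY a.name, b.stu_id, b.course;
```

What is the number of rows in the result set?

2

INNER JOIN keeps only pairs where the ON condition holds.
Matching on a.stu_id = b.stu_id AND a.zone = b.zone. A NULL in a compared column never satisfies the condition.
Matched pairs: 2.
Total: 2 rows.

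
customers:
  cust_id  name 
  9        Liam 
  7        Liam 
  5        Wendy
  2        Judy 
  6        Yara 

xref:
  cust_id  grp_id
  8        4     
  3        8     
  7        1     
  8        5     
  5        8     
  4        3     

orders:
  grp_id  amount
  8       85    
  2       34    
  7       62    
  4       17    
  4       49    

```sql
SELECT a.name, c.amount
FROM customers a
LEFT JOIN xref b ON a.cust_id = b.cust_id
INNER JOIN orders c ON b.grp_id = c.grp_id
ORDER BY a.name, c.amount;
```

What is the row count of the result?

Step 1 — a LEFT JOIN b on cust_id → 5 row(s).
Then INNER JOIN `orders c` on grp_id: keep only rows whose b.grp_id appears in c.
Result: 1 row(s).

1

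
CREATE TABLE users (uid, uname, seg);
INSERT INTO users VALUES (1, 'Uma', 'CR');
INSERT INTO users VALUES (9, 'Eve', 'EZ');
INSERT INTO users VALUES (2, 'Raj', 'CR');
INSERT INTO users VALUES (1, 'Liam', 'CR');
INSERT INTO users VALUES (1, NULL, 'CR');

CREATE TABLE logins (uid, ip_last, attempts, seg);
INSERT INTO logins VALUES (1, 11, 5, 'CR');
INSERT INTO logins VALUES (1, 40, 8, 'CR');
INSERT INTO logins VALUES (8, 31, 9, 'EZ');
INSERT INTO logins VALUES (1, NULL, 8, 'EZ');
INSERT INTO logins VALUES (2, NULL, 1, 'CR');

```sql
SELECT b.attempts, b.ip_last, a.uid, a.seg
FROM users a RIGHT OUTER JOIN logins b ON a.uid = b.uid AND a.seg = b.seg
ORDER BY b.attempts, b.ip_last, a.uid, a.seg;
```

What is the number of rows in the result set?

RIGHT JOIN keeps every row from `logins`; unmatched rows get NULL for `users`'s columns.
Matching on a.uid = b.uid AND a.seg = b.seg.
Matched pairs: 7; unmatched b rows kept: 2.
Total: 7 matched + 2 padded = 9 rows.

9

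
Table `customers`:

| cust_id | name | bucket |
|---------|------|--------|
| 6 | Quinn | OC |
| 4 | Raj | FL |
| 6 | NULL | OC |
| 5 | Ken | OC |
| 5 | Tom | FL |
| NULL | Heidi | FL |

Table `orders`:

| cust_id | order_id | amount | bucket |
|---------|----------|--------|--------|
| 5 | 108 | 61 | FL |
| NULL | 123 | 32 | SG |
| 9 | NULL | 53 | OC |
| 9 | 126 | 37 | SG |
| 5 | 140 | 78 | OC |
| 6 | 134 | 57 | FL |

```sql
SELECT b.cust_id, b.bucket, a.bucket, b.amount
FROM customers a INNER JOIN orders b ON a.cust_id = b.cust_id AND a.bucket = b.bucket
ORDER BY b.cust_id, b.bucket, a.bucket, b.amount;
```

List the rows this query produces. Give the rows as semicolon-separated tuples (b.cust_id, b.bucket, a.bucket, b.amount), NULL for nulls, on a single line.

(5, FL, FL, 61); (5, OC, OC, 78)

INNER JOIN keeps only pairs where the ON condition holds.
Matching on a.cust_id = b.cust_id AND a.bucket = b.bucket. A NULL in a compared column never satisfies the condition.
Matched pairs: 2.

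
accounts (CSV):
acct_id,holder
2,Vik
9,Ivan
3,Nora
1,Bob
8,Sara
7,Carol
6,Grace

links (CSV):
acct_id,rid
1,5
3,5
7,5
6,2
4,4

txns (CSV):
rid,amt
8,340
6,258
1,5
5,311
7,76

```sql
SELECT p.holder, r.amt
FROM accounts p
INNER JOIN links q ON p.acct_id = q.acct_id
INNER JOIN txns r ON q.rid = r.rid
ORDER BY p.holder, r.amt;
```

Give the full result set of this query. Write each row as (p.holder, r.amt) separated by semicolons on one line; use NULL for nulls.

(Bob, 311); (Carol, 311); (Nora, 311)

Evaluate left to right. First `accounts p INNER JOIN links q` on acct_id: 4 row(s).
Then INNER JOIN `txns r` on rid: keep only rows whose q.rid appears in r.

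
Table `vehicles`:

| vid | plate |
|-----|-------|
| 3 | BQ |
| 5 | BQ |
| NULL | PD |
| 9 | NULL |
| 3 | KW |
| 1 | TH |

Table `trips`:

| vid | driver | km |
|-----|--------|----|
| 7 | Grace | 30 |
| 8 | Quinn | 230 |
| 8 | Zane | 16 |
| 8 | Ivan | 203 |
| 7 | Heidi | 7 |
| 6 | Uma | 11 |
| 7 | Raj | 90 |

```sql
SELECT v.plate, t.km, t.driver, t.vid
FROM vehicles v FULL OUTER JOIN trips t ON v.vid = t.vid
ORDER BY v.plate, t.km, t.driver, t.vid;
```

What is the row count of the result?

FULL OUTER JOIN keeps every row from both sides; unmatched rows get NULL for the other side's columns.
Matching on v.vid = t.vid. A NULL in a compared column never satisfies the condition.
- v (vid=3) has no partner → padded with NULL.
- v (vid=5) has no partner → padded with NULL.
- v (vid=NULL) has no partner → padded with NULL.
- v (vid=9) has no partner → padded with NULL.
- v (vid=3) has no partner → padded with NULL.
- v (vid=1) has no partner → padded with NULL.
- plus 7 unmatched t row(s), each kept with NULL v columns.
Total: 0 matched + 13 padded = 13 rows.

13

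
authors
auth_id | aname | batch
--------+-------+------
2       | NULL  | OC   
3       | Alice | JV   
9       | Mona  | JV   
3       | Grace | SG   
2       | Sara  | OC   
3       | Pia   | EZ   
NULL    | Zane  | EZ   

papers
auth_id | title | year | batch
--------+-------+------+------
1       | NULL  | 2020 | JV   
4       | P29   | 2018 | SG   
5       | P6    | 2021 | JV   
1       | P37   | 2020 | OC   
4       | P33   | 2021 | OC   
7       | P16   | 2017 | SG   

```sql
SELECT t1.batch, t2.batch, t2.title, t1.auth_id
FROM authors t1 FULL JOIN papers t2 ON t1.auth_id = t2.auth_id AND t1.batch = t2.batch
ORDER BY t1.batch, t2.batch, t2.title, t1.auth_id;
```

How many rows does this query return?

13

FULL OUTER JOIN keeps every row from both sides; unmatched rows get NULL for the other side's columns.
Matching on t1.auth_id = t2.auth_id AND t1.batch = t2.batch. A NULL in a compared column never satisfies the condition.
- t1 (auth_id=2, batch=OC) has no partner → padded with NULL.
- t1 (auth_id=3, batch=JV) has no partner → padded with NULL.
- t1 (auth_id=9, batch=JV) has no partner → padded with NULL.
- t1 (auth_id=3, batch=SG) has no partner → padded with NULL.
- t1 (auth_id=2, batch=OC) has no partner → padded with NULL.
- t1 (auth_id=3, batch=EZ) has no partner → padded with NULL.
- t1 (auth_id=NULL, batch=EZ) has no partner → padded with NULL.
- 6 t2 row(s) had no t1 match → kept, t1 columns NULL.
Total: 0 matched + 13 padded = 13 rows.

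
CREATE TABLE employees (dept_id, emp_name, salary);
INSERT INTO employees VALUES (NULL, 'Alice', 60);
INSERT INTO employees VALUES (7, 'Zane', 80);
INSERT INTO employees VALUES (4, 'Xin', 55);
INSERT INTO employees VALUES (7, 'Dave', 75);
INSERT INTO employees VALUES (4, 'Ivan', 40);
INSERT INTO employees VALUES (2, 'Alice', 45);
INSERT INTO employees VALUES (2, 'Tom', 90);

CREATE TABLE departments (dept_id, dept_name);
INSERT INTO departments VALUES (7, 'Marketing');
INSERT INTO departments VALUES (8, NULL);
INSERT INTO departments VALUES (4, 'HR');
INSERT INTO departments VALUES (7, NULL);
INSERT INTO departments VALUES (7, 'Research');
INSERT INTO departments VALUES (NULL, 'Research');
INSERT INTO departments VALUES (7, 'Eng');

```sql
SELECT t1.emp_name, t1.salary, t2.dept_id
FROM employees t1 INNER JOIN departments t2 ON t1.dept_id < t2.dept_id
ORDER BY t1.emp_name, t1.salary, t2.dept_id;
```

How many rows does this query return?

INNER JOIN keeps only pairs where the ON condition holds.
Matching on t1.dept_id < t2.dept_id. A NULL in a compared column never satisfies the condition.
- t1[0] dept_id=NULL → no match; dropped.
- t1[1] dept_id=7 → 1 match(es) in t2 → 1 row(s).
- t1[2] dept_id=4 → 5 match(es) in t2 → 5 row(s).
- t1[3] dept_id=7 → 1 match(es) in t2 → 1 row(s).
- t1[4] dept_id=4 → 5 match(es) in t2 → 5 row(s).
- t1[5] dept_id=2 → 6 match(es) in t2 → 6 row(s).
- t1[6] dept_id=2 → 6 match(es) in t2 → 6 row(s).
Total: 24 rows.

24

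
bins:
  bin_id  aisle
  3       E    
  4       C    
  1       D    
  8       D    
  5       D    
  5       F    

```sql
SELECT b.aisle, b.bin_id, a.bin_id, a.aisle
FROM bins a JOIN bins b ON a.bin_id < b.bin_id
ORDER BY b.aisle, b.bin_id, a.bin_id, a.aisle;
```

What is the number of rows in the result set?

INNER JOIN keeps only pairs where the ON condition holds.
Matching on a.bin_id < b.bin_id.
- bin_id=3: 4 matching b row(s), so 4 row(s) emitted.
- bin_id=4: 3 matching b row(s), so 3 row(s) emitted.
- bin_id=1: 5 matching b row(s), so 5 row(s) emitted.
- bin_id=8: no matching b row, dropped.
- bin_id=5: 1 matching b row(s), so 1 row(s) emitted.
- bin_id=5: 1 matching b row(s), so 1 row(s) emitted.
Total: 14 rows.

14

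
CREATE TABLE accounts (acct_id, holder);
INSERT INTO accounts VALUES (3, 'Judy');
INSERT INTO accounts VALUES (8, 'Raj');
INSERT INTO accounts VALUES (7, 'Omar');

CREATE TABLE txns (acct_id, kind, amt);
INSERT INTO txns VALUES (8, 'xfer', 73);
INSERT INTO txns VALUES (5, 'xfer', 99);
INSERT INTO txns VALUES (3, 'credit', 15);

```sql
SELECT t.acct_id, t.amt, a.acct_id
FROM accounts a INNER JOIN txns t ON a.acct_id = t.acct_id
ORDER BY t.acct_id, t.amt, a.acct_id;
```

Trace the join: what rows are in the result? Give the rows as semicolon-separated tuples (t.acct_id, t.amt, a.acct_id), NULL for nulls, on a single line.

INNER JOIN keeps only pairs where the ON condition holds.
Matching on a.acct_id = t.acct_id.
- a[0] acct_id=3 → 1 match(es) in t → 1 row(s).
- a[1] acct_id=8 → 1 match(es) in t → 1 row(s).
- a[2] acct_id=7 → no match; dropped.
After projecting and ordering:
t.acct_id | t.amt | a.acct_id
3 | 15 | 3
8 | 73 | 8

(3, 15, 3); (8, 73, 8)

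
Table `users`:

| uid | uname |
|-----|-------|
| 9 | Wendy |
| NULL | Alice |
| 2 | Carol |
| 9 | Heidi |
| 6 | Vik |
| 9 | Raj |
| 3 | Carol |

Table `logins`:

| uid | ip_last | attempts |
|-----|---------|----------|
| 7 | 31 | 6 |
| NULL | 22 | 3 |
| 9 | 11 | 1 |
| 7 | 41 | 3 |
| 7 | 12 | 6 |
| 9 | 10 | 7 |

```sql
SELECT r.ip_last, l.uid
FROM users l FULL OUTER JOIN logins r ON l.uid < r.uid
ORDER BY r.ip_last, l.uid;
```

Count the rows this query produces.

20

FULL OUTER JOIN keeps every row from both sides; unmatched rows get NULL for the other side's columns.
Matching on l.uid < r.uid. A NULL in a compared column never satisfies the condition.
- l (uid=9) has no partner → padded with NULL.
- l (uid=NULL) has no partner → padded with NULL.
- l (uid=2) pairs with 5 row(s) of r.
- l (uid=9) has no partner → padded with NULL.
- l (uid=6) pairs with 5 row(s) of r.
- l (uid=9) has no partner → padded with NULL.
- l (uid=3) pairs with 5 row(s) of r.
- 1 row(s) from r found no l partner → padded with NULL.
Total: 15 matched + 5 padded = 20 rows.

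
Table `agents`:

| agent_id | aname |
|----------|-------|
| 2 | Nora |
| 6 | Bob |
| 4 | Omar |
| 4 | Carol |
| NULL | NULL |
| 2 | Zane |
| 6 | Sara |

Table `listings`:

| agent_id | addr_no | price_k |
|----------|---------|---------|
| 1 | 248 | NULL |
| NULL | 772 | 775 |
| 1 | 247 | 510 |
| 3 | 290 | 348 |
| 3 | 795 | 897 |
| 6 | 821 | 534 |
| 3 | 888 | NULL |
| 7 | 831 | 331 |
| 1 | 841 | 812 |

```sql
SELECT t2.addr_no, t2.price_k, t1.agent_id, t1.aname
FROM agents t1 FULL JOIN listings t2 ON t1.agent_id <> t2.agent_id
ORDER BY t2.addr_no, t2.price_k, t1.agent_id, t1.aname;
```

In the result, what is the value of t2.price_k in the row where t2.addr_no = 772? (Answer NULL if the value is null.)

FULL OUTER JOIN keeps every row from both sides; unmatched rows get NULL for the other side's columns.
Matching on t1.agent_id <> t2.agent_id. A NULL in a compared column never satisfies the condition.
- t1 (agent_id=2) pairs with 8 row(s) of t2.
- t1 (agent_id=6) pairs with 7 row(s) of t2.
- t1 (agent_id=4) pairs with 8 row(s) of t2.
- t1 (agent_id=4) pairs with 8 row(s) of t2.
- t1 (agent_id=NULL) has no partner → padded with NULL.
- t1 (agent_id=2) pairs with 8 row(s) of t2.
- t1 (agent_id=6) pairs with 7 row(s) of t2.
- 1 t2 row(s) had no t1 match → kept, t1 columns NULL.

775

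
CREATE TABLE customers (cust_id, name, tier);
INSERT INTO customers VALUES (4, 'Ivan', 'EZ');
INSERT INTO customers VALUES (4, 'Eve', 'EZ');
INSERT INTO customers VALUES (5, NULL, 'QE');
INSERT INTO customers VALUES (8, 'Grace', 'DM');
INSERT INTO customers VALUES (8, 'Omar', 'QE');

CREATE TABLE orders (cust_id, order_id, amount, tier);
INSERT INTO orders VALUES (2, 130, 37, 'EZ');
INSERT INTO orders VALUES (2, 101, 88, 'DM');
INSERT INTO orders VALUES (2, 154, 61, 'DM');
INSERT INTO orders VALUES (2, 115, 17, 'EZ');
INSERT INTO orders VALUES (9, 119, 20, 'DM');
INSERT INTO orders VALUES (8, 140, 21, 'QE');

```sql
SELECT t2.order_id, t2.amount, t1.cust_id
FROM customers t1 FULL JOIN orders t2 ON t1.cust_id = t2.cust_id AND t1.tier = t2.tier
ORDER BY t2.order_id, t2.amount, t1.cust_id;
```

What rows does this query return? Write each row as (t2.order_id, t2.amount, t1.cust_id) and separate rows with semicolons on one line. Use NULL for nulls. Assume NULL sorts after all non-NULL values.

FULL OUTER JOIN keeps every row from both sides; unmatched rows get NULL for the other side's columns.
Matching on t1.cust_id = t2.cust_id AND t1.tier = t2.tier.
- t1 (cust_id=4, tier=EZ) has no partner → padded with NULL.
- t1 (cust_id=4, tier=EZ) has no partner → padded with NULL.
- t1 (cust_id=5, tier=QE) has no partner → padded with NULL.
- t1 (cust_id=8, tier=DM) has no partner → padded with NULL.
- t1 (cust_id=8, tier=QE) pairs with 1 row(s) of t2.
- 5 t2 row(s) had no t1 match → kept, t1 columns NULL.
After projecting and ordering:
t2.order_id | t2.amount | t1.cust_id
101 | 88 | NULL
115 | 17 | NULL
119 | 20 | NULL
130 | 37 | NULL
140 | 21 | 8
154 | 61 | NULL
NULL | NULL | 4
NULL | NULL | 4
NULL | NULL | 5
NULL | NULL | 8

(101, 88, NULL); (115, 17, NULL); (119, 20, NULL); (130, 37, NULL); (140, 21, 8); (154, 61, NULL); (NULL, NULL, 4); (NULL, NULL, 4); (NULL, NULL, 5); (NULL, NULL, 8)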